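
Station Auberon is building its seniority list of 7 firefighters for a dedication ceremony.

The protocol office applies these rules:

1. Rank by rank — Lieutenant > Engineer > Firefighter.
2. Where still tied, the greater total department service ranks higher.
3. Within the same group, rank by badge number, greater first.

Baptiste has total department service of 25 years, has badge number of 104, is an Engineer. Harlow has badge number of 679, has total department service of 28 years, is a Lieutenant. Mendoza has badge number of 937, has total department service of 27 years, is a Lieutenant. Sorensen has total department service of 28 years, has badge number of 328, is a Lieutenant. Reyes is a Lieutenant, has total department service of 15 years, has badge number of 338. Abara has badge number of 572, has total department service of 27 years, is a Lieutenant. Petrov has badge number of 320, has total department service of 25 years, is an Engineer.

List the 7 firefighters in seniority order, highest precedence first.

By rank: Harlow, Sorensen, Mendoza, Abara and Reyes (Lieutenant); then Petrov and Baptiste (Engineer).
Among Harlow, Sorensen, Mendoza, Abara and Reyes, by total department service (higher first): Harlow and Sorensen (28 years) before Mendoza and Abara (27 years) before Reyes (15 years).
Among Harlow and Sorensen, by badge number (higher first): Harlow (679) before Sorensen (328).
Among Mendoza and Abara, by badge number (higher first): Mendoza (937) before Abara (572).
Petrov and Baptiste both have total department service 25 years, so the next rule applies.
Among Petrov and Baptiste, by badge number (higher first): Petrov (320) before Baptiste (104).
Full order: Harlow, Sorensen, Mendoza, Abara, Reyes, Petrov, Baptiste.

Harlow, Sorensen, Mendoza, Abara, Reyes, Petrov, Baptiste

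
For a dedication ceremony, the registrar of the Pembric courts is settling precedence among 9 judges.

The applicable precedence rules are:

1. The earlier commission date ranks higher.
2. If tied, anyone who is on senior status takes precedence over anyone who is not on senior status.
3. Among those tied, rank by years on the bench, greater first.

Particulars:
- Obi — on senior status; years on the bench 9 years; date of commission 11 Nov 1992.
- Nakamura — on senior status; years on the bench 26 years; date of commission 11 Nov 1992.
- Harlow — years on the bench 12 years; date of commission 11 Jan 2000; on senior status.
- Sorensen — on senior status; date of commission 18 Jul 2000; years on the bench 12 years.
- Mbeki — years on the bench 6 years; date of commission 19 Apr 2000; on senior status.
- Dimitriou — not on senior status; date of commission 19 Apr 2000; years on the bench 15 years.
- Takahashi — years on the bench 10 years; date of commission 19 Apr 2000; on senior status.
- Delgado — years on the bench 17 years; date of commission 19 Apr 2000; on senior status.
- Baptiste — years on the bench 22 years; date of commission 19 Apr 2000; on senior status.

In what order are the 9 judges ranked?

By date of commission (earlier first): Nakamura and Obi (both 11 Nov 1992); then Harlow (11 Jan 2000); then Baptiste, Delgado, Takahashi, Mbeki and Dimitriou (each 19 Apr 2000); then Sorensen (18 Jul 2000).
Nakamura and Obi are each on senior status, so the next rule applies.
Among Nakamura and Obi, by years on the bench (higher first): Nakamura (26 years) before Obi (9 years).
Among Baptiste, Delgado, Takahashi, Mbeki and Dimitriou, on senior status before not on senior status: Baptiste, Delgado, Takahashi and Mbeki (on senior status) before Dimitriou (not on senior status).
Among Baptiste, Delgado, Takahashi and Mbeki, by years on the bench (higher first): Baptiste (22 years) before Delgado (17 years) before Takahashi (10 years) before Mbeki (6 years).
Full order: Nakamura, Obi, Harlow, Baptiste, Delgado, Takahashi, Mbeki, Dimitriou, Sorensen.

Nakamura, Obi, Harlow, Baptiste, Delgado, Takahashi, Mbeki, Dimitriou, Sorensen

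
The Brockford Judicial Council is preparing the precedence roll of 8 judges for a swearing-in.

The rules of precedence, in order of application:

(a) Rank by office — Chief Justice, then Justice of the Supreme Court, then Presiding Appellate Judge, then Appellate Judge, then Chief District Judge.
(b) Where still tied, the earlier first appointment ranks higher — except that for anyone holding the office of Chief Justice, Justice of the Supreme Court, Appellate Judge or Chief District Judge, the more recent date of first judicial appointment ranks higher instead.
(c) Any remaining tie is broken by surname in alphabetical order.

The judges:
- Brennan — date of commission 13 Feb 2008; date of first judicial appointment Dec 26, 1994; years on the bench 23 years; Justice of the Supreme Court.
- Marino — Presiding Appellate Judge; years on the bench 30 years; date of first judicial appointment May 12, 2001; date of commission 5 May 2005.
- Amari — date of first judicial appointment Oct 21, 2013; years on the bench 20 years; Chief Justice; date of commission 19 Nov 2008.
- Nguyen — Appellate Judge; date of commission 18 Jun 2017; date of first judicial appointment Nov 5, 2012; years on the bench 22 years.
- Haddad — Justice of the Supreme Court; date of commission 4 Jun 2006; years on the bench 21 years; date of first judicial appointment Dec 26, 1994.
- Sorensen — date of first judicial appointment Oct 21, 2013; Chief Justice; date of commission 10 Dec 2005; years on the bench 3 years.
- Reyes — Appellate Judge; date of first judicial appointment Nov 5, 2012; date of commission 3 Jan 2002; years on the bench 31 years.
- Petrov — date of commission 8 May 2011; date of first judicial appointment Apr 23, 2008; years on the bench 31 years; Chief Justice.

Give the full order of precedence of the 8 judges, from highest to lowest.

By office: Amari, Sorensen and Petrov (Chief Justice); then Brennan and Haddad (Justice of the Supreme Court); then Marino (Presiding Appellate Judge); then Nguyen and Reyes (Appellate Judge).
Among Amari, Sorensen and Petrov, by date of first judicial appointment (later first) (reversed rule for this group): Amari and Sorensen (Oct 21, 2013) before Petrov (Apr 23, 2008).
Among Amari and Sorensen, alphabetically by surname: Amari before Sorensen.
Brennan and Haddad both have date of first judicial appointment Dec 26, 1994, so the next rule applies.
Among Brennan and Haddad, alphabetically by surname: Brennan before Haddad.
Nguyen and Reyes both have date of first judicial appointment Nov 5, 2012, so the next rule applies.
Among Nguyen and Reyes, alphabetically by surname: Nguyen before Reyes.
Full order: Amari, Sorensen, Petrov, Brennan, Haddad, Marino, Nguyen, Reyes.

Amari, Sorensen, Petrov, Brennan, Haddad, Marino, Nguyen, Reyes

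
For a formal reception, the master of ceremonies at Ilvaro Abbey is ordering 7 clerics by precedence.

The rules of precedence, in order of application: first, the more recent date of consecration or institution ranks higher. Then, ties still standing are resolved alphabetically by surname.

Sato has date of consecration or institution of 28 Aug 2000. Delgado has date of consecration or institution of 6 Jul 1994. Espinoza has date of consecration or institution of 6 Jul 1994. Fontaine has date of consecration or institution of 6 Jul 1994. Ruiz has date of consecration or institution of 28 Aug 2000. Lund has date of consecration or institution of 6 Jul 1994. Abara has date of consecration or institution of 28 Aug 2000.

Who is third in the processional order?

Sato

By date of consecration or institution (later first): Abara, Ruiz and Sato (each 28 Aug 2000); then Delgado, Espinoza, Fontaine and Lund (each 6 Jul 1994).
Among Abara, Ruiz and Sato, alphabetically by surname: Abara before Ruiz before Sato.
Among Delgado, Espinoza, Fontaine and Lund, alphabetically by surname: Delgado before Espinoza before Fontaine before Lund.
Order: Abara, Ruiz, Sato, Delgado, Espinoza, Fontaine, Lund.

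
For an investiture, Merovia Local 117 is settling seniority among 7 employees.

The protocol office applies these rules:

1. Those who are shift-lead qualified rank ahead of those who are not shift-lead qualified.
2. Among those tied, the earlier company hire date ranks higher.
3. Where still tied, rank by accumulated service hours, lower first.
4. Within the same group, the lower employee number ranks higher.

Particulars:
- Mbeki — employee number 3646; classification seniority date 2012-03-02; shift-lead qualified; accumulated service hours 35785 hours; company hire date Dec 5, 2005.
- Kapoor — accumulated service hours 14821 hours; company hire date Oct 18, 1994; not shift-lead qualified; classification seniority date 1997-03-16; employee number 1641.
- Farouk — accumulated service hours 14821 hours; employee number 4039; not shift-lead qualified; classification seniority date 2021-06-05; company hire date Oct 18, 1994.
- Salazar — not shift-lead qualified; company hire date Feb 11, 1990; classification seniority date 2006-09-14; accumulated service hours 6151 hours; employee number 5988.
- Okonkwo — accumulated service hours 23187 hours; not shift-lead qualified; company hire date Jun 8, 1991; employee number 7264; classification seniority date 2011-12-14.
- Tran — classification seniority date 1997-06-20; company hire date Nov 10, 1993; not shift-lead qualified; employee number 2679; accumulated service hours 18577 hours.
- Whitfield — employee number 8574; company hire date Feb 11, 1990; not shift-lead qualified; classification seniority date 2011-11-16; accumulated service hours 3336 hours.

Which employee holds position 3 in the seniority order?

Salazar

By the first rule: Mbeki (shift-lead qualified); then Whitfield, Salazar, Okonkwo, Tran, Kapoor and Farouk (each not shift-lead qualified).
Among Whitfield, Salazar, Okonkwo, Tran, Kapoor and Farouk, by company hire date (earlier first): Whitfield and Salazar (Feb 11, 1990) before Okonkwo (Jun 8, 1991) before Tran (Nov 10, 1993) before Kapoor and Farouk (Oct 18, 1994).
Among Whitfield and Salazar, by accumulated service hours (lower first): Whitfield (3336 hours) before Salazar (6151 hours).
Kapoor and Farouk both have accumulated service hours 14821 hours, so the next rule applies.
Among Kapoor and Farouk, by employee number (lower first): Kapoor (1641) before Farouk (4039).
Order: Mbeki, Whitfield, Salazar, Okonkwo, Tran, Kapoor, Farouk.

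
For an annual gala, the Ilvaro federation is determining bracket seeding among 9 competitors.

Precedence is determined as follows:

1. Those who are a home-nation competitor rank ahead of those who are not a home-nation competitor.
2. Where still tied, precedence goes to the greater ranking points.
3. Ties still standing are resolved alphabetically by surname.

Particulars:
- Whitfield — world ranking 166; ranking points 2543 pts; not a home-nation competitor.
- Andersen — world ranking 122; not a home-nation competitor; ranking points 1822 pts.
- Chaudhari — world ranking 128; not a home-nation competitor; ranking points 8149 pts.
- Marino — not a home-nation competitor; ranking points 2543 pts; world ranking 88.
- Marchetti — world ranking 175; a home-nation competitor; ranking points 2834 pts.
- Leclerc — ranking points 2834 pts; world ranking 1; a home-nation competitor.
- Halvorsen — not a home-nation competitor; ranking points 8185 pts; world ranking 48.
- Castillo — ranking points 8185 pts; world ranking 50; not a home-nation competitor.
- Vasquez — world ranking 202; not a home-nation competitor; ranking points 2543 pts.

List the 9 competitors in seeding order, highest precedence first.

Leclerc, Marchetti, Castillo, Halvorsen, Chaudhari, Marino, Vasquez, Whitfield, Andersen

By the first rule: Leclerc and Marchetti (both a home-nation competitor); then Castillo, Halvorsen, Chaudhari, Marino, Vasquez, Whitfield and Andersen (each not a home-nation competitor).
Leclerc and Marchetti both have ranking points 2834 pts, so the next rule applies.
Among Leclerc and Marchetti, alphabetically by surname: Leclerc before Marchetti.
Among Castillo, Halvorsen, Chaudhari, Marino, Vasquez, Whitfield and Andersen, by ranking points (higher first): Castillo and Halvorsen (8185 pts) before Chaudhari (8149 pts) before Marino, Vasquez and Whitfield (2543 pts) before Andersen (1822 pts).
Among Castillo and Halvorsen, alphabetically by surname: Castillo before Halvorsen.
Among Marino, Vasquez and Whitfield, alphabetically by surname: Marino before Vasquez before Whitfield.
Full order: Leclerc, Marchetti, Castillo, Halvorsen, Chaudhari, Marino, Vasquez, Whitfield, Andersen.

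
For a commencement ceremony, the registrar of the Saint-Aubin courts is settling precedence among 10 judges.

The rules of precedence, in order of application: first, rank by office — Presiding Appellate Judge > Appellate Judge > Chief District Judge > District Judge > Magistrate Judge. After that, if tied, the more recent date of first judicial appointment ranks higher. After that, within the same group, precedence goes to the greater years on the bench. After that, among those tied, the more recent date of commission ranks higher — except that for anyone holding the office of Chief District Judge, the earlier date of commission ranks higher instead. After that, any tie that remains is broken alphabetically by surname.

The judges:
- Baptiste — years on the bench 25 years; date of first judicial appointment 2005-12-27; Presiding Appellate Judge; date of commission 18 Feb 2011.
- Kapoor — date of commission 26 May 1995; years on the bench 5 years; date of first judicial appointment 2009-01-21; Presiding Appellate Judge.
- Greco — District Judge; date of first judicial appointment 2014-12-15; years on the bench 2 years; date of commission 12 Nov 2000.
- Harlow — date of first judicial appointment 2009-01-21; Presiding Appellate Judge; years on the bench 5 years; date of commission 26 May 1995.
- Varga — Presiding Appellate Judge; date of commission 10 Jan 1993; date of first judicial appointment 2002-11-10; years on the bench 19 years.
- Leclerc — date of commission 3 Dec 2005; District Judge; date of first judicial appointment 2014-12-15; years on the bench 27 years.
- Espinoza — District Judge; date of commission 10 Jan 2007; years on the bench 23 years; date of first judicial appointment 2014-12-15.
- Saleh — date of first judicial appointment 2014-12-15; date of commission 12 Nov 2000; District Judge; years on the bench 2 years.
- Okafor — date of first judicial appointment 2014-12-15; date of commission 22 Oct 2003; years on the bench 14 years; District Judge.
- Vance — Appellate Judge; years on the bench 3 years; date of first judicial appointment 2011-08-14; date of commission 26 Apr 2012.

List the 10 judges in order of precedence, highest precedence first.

By office: Harlow, Kapoor, Baptiste and Varga (Presiding Appellate Judge); then Vance (Appellate Judge); then Leclerc, Espinoza, Okafor, Greco and Saleh (District Judge).
Among Harlow, Kapoor, Baptiste and Varga, by date of first judicial appointment (later first): Harlow and Kapoor (2009-01-21) before Baptiste (2005-12-27) before Varga (2002-11-10).
Harlow and Kapoor both have years on the bench 5 years, so the next rule applies.
Harlow and Kapoor both have date of commission 26 May 1995, so the next rule applies.
Among Harlow and Kapoor, alphabetically by surname: Harlow before Kapoor.
Leclerc, Espinoza, Okafor, Greco and Saleh all have date of first judicial appointment 2014-12-15, so the next rule applies.
Among Leclerc, Espinoza, Okafor, Greco and Saleh, by years on the bench (higher first): Leclerc (27 years) before Espinoza (23 years) before Okafor (14 years) before Greco and Saleh (2 years).
Greco and Saleh both have date of commission 12 Nov 2000, so the next rule applies.
Among Greco and Saleh, alphabetically by surname: Greco before Saleh.
Full order: Harlow, Kapoor, Baptiste, Varga, Vance, Leclerc, Espinoza, Okafor, Greco, Saleh.

Harlow, Kapoor, Baptiste, Varga, Vance, Leclerc, Espinoza, Okafor, Greco, Saleh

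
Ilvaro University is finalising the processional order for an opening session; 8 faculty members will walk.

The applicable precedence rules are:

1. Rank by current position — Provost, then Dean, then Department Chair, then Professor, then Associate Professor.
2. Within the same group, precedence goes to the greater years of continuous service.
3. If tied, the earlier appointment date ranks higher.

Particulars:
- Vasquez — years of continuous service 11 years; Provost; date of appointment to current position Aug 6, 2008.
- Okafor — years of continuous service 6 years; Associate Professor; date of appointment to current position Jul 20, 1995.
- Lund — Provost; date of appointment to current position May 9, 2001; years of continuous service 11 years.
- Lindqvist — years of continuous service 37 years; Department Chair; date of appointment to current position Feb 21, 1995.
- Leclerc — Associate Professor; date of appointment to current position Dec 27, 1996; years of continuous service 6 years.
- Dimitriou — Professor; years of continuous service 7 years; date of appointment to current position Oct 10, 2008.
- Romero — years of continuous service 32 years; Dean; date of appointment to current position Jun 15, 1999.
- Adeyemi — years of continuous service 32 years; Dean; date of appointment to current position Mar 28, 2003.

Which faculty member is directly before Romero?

By current position: Lund and Vasquez (Provost); then Romero and Adeyemi (Dean); then Lindqvist (Department Chair); then Dimitriou (Professor); then Okafor and Leclerc (Associate Professor).
Lund and Vasquez both have years of continuous service 11 years, so the next rule applies.
Among Lund and Vasquez, by date of appointment to current position (earlier first): Lund (May 9, 2001) before Vasquez (Aug 6, 2008).
Romero and Adeyemi both have years of continuous service 32 years, so the next rule applies.
Among Romero and Adeyemi, by date of appointment to current position (earlier first): Romero (Jun 15, 1999) before Adeyemi (Mar 28, 2003).
Okafor and Leclerc both have years of continuous service 6 years, so the next rule applies.
Among Okafor and Leclerc, by date of appointment to current position (earlier first): Okafor (Jul 20, 1995) before Leclerc (Dec 27, 1996).
Order: Lund, Vasquez, Romero, Adeyemi, Lindqvist, Dimitriou, Okafor, Leclerc.

Vasquez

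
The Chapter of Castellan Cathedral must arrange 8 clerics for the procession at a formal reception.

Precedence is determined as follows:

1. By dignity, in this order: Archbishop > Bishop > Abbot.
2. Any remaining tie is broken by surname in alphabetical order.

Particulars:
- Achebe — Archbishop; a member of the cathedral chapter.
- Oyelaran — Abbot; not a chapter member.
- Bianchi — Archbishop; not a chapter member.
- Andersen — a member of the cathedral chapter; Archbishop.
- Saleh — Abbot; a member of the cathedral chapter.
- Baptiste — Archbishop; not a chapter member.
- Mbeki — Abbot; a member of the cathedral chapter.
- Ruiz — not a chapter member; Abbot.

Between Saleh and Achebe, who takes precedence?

By dignity: Achebe, Andersen, Baptiste and Bianchi (Archbishop); then Mbeki, Oyelaran, Ruiz and Saleh (Abbot).
Among Achebe, Andersen, Baptiste and Bianchi, alphabetically by surname: Achebe before Andersen before Baptiste before Bianchi.
Among Mbeki, Oyelaran, Ruiz and Saleh, alphabetically by surname: Mbeki before Oyelaran before Ruiz before Saleh.
So Achebe takes precedence.

Achebe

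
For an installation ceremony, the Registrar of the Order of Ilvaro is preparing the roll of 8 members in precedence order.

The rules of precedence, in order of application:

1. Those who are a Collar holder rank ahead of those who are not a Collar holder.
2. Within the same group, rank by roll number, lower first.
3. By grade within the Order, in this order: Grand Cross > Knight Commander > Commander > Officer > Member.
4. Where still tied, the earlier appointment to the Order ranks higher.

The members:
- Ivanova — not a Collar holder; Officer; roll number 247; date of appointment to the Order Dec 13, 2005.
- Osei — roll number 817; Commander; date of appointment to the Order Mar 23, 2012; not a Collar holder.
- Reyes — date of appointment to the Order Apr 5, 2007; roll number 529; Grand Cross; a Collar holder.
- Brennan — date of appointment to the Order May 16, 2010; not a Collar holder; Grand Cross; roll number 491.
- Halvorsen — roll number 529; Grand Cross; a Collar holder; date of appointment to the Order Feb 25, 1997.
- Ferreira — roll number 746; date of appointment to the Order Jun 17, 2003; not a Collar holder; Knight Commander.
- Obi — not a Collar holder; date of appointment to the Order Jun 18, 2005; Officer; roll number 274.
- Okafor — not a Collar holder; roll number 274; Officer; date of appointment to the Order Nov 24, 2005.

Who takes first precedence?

By the first rule: Halvorsen and Reyes (both a Collar holder); then Ivanova, Obi, Okafor, Brennan, Ferreira and Osei (each not a Collar holder).
Halvorsen and Reyes both have roll number 529, so the next rule applies.
Halvorsen and Reyes are each Grand Cross, so the next rule applies.
Among Halvorsen and Reyes, by date of appointment to the Order (earlier first): Halvorsen (Feb 25, 1997) before Reyes (Apr 5, 2007).
Among Ivanova, Obi, Okafor, Brennan, Ferreira and Osei, by roll number (lower first): Ivanova (247) before Obi and Okafor (274) before Brennan (491) before Ferreira (746) before Osei (817).
Obi and Okafor are each Officer, so the next rule applies.
Among Obi and Okafor, by date of appointment to the Order (earlier first): Obi (Jun 18, 2005) before Okafor (Nov 24, 2005).
Order: Halvorsen, Reyes, Ivanova, Obi, Okafor, Brennan, Ferreira, Osei.

Halvorsen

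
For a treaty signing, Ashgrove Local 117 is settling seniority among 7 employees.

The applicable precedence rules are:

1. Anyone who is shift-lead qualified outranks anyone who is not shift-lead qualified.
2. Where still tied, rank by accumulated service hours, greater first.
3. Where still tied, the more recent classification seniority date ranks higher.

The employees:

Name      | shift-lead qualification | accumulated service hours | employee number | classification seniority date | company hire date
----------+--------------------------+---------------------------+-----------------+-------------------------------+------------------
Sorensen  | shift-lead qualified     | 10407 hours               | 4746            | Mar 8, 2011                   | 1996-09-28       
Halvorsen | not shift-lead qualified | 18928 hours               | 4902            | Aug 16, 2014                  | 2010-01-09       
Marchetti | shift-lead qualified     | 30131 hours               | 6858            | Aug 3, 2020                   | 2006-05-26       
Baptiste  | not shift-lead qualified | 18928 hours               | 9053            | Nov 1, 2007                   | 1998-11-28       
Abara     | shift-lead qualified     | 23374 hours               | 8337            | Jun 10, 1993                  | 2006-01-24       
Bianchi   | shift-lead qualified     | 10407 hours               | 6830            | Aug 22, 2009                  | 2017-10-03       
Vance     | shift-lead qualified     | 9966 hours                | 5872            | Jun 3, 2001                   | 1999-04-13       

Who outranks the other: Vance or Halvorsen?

Vance

By the first rule: Marchetti, Abara, Sorensen, Bianchi and Vance (each shift-lead qualified); then Halvorsen and Baptiste (both not shift-lead qualified).
Among Marchetti, Abara, Sorensen, Bianchi and Vance, by accumulated service hours (higher first): Marchetti (30131 hours) before Abara (23374 hours) before Sorensen and Bianchi (10407 hours) before Vance (9966 hours).
Among Sorensen and Bianchi, by classification seniority date (later first): Sorensen (Mar 8, 2011) before Bianchi (Aug 22, 2009).
Halvorsen and Baptiste both have accumulated service hours 18928 hours, so the next rule applies.
Among Halvorsen and Baptiste, by classification seniority date (later first): Halvorsen (Aug 16, 2014) before Baptiste (Nov 1, 2007).
So Vance takes precedence.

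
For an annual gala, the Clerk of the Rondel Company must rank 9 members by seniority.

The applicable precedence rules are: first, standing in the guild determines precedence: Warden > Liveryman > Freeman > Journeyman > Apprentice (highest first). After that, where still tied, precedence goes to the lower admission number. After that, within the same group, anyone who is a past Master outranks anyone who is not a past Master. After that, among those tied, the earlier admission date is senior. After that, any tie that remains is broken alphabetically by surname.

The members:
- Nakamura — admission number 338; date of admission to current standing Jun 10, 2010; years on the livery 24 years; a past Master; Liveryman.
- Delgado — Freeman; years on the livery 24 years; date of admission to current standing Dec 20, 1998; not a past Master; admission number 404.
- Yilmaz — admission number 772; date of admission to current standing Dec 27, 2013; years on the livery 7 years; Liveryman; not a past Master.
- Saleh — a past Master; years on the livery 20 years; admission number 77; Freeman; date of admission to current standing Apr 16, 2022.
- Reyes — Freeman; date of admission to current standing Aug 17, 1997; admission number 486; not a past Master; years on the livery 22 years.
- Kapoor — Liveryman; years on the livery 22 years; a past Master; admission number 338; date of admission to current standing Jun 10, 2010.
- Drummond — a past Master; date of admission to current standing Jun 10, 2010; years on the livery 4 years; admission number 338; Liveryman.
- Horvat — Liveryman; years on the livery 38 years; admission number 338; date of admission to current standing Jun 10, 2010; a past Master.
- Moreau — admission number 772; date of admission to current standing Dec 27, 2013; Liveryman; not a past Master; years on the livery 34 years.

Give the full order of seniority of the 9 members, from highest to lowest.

By standing in the guild: Drummond, Horvat, Kapoor, Nakamura, Moreau and Yilmaz (Liveryman); then Saleh, Delgado and Reyes (Freeman).
Among Drummond, Horvat, Kapoor, Nakamura, Moreau and Yilmaz, by admission number (lower first): Drummond, Horvat, Kapoor and Nakamura (338) before Moreau and Yilmaz (772).
Drummond, Horvat, Kapoor and Nakamura are each a past Master, so the next rule applies.
Drummond, Horvat, Kapoor and Nakamura all have date of admission to current standing Jun 10, 2010, so the next rule applies.
Among Drummond, Horvat, Kapoor and Nakamura, alphabetically by surname: Drummond before Horvat before Kapoor before Nakamura.
Moreau and Yilmaz are each not a past Master, so the next rule applies.
Moreau and Yilmaz both have date of admission to current standing Dec 27, 2013, so the next rule applies.
Among Moreau and Yilmaz, alphabetically by surname: Moreau before Yilmaz.
Among Saleh, Delgado and Reyes, by admission number (lower first): Saleh (77) before Delgado (404) before Reyes (486).
Full order: Drummond, Horvat, Kapoor, Nakamura, Moreau, Yilmaz, Saleh, Delgado, Reyes.

Drummond, Horvat, Kapoor, Nakamura, Moreau, Yilmaz, Saleh, Delgado, Reyes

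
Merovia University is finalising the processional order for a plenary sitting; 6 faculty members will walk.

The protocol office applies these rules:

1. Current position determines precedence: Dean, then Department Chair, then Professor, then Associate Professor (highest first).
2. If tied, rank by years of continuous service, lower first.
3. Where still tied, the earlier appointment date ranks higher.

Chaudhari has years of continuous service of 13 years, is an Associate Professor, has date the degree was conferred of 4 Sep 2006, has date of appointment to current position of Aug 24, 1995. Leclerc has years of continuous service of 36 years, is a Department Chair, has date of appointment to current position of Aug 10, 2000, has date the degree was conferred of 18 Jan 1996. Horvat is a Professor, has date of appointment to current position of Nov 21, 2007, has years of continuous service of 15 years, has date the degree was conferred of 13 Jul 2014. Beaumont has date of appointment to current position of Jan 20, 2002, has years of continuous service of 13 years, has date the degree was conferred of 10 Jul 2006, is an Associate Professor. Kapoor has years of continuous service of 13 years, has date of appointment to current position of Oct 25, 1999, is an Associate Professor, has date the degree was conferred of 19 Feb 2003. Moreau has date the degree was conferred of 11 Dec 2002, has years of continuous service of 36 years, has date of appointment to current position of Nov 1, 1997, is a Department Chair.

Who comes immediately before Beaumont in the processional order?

By current position: Moreau and Leclerc (Department Chair); then Horvat (Professor); then Chaudhari, Kapoor and Beaumont (Associate Professor).
Moreau and Leclerc both have years of continuous service 36 years, so the next rule applies.
Among Moreau and Leclerc, by date of appointment to current position (earlier first): Moreau (Nov 1, 1997) before Leclerc (Aug 10, 2000).
Chaudhari, Kapoor and Beaumont all have years of continuous service 13 years, so the next rule applies.
Among Chaudhari, Kapoor and Beaumont, by date of appointment to current position (earlier first): Chaudhari (Aug 24, 1995) before Kapoor (Oct 25, 1999) before Beaumont (Jan 20, 2002).
Order: Moreau, Leclerc, Horvat, Chaudhari, Kapoor, Beaumont.

Kapoor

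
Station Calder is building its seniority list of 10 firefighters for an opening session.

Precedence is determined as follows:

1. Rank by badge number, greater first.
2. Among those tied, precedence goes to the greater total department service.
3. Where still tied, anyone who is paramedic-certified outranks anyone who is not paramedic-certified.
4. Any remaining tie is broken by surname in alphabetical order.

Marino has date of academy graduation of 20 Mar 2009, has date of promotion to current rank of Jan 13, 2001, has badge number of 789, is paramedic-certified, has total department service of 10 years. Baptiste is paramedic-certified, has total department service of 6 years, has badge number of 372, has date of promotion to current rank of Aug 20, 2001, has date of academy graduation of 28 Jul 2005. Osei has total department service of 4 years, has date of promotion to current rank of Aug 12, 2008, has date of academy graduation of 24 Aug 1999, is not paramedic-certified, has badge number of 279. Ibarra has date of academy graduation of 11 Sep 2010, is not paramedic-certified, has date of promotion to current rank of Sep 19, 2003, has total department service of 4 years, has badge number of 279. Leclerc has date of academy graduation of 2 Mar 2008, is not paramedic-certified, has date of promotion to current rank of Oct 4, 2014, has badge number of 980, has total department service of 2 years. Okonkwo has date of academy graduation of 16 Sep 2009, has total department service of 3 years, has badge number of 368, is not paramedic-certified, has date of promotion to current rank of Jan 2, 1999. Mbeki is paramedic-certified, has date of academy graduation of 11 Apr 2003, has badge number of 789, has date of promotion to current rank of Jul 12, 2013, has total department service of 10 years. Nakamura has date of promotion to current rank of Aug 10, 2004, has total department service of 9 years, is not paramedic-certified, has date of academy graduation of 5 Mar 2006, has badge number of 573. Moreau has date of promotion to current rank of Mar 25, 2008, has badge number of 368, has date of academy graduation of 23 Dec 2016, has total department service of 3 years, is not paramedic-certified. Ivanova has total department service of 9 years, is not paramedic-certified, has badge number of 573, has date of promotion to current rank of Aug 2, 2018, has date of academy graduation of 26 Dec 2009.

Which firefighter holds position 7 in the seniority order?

Moreau

By badge number (higher first): Leclerc (980); then Marino and Mbeki (both 789); then Ivanova and Nakamura (both 573); then Baptiste (372); then Moreau and Okonkwo (both 368); then Ibarra and Osei (both 279).
Marino and Mbeki both have total department service 10 years, so the next rule applies.
Marino and Mbeki are each paramedic-certified, so the next rule applies.
Among Marino and Mbeki, alphabetically by surname: Marino before Mbeki.
Ivanova and Nakamura both have total department service 9 years, so the next rule applies.
Ivanova and Nakamura are each not paramedic-certified, so the next rule applies.
Among Ivanova and Nakamura, alphabetically by surname: Ivanova before Nakamura.
Moreau and Okonkwo both have total department service 3 years, so the next rule applies.
Moreau and Okonkwo are each not paramedic-certified, so the next rule applies.
Among Moreau and Okonkwo, alphabetically by surname: Moreau before Okonkwo.
Ibarra and Osei both have total department service 4 years, so the next rule applies.
Ibarra and Osei are each not paramedic-certified, so the next rule applies.
Among Ibarra and Osei, alphabetically by surname: Ibarra before Osei.
Order: Leclerc, Marino, Mbeki, Ivanova, Nakamura, Baptiste, Moreau, Okonkwo, Ibarra, Osei.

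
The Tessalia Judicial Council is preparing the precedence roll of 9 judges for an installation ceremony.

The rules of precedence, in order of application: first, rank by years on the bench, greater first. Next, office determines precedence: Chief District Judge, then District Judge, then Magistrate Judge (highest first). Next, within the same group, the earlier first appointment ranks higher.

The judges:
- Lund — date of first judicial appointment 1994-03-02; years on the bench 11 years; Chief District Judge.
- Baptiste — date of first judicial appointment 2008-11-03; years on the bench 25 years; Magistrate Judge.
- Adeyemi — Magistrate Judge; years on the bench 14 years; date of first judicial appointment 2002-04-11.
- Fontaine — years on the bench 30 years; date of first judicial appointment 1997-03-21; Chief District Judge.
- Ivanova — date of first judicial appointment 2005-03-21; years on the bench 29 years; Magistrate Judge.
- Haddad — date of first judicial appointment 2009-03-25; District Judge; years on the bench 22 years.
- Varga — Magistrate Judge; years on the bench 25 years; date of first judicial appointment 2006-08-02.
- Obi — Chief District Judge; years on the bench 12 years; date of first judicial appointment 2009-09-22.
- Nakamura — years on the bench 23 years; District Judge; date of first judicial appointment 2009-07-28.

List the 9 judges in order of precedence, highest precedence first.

Fontaine, Ivanova, Varga, Baptiste, Nakamura, Haddad, Adeyemi, Obi, Lund

By years on the bench (higher first): Fontaine (30 years); then Ivanova (29 years); then Varga and Baptiste (both 25 years); then Nakamura (23 years); then Haddad (22 years); then Adeyemi (14 years); then Obi (12 years); then Lund (11 years).
Varga and Baptiste are each Magistrate Judge, so the next rule applies.
Among Varga and Baptiste, by date of first judicial appointment (earlier first): Varga (2006-08-02) before Baptiste (2008-11-03).
Full order: Fontaine, Ivanova, Varga, Baptiste, Nakamura, Haddad, Adeyemi, Obi, Lund.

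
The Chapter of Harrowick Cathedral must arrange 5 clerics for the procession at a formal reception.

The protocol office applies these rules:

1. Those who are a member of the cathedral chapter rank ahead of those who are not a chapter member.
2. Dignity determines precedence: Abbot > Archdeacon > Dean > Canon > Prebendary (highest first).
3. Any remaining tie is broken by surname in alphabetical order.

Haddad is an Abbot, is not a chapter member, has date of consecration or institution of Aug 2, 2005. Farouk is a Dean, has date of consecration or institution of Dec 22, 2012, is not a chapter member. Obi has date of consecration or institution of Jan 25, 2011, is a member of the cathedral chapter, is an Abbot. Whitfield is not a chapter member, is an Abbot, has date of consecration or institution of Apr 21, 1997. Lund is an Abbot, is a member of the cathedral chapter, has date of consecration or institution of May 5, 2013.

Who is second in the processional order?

By the first rule: Lund and Obi (both a member of the cathedral chapter); then Haddad, Whitfield and Farouk (each not a chapter member).
Lund and Obi are each Abbot, so the next rule applies.
Among Lund and Obi, alphabetically by surname: Lund before Obi.
Among Haddad, Whitfield and Farouk, by dignity: Haddad and Whitfield (Abbot) before Farouk (Dean).
Among Haddad and Whitfield, alphabetically by surname: Haddad before Whitfield.
Order: Lund, Obi, Haddad, Whitfield, Farouk.

Obi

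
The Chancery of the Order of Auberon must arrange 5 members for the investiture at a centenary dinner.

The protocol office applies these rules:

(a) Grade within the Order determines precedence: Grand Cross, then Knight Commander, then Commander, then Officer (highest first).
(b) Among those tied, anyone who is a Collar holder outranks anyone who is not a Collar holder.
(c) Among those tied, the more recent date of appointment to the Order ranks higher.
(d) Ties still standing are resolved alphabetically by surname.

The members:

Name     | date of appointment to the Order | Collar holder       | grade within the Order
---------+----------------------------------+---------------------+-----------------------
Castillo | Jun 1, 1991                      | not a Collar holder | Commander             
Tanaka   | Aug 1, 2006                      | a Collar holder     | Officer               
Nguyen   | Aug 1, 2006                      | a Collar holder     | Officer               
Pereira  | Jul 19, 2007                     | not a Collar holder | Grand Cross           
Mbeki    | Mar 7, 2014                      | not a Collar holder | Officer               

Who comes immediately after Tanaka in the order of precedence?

By grade within the Order: Pereira (Grand Cross); then Castillo (Commander); then Nguyen, Tanaka and Mbeki (Officer).
Among Nguyen, Tanaka and Mbeki, a Collar holder before not a Collar holder: Nguyen and Tanaka (a Collar holder) before Mbeki (not a Collar holder).
Nguyen and Tanaka both have date of appointment to the Order Aug 1, 2006, so the next rule applies.
Among Nguyen and Tanaka, alphabetically by surname: Nguyen before Tanaka.
Order: Pereira, Castillo, Nguyen, Tanaka, Mbeki.

Mbeki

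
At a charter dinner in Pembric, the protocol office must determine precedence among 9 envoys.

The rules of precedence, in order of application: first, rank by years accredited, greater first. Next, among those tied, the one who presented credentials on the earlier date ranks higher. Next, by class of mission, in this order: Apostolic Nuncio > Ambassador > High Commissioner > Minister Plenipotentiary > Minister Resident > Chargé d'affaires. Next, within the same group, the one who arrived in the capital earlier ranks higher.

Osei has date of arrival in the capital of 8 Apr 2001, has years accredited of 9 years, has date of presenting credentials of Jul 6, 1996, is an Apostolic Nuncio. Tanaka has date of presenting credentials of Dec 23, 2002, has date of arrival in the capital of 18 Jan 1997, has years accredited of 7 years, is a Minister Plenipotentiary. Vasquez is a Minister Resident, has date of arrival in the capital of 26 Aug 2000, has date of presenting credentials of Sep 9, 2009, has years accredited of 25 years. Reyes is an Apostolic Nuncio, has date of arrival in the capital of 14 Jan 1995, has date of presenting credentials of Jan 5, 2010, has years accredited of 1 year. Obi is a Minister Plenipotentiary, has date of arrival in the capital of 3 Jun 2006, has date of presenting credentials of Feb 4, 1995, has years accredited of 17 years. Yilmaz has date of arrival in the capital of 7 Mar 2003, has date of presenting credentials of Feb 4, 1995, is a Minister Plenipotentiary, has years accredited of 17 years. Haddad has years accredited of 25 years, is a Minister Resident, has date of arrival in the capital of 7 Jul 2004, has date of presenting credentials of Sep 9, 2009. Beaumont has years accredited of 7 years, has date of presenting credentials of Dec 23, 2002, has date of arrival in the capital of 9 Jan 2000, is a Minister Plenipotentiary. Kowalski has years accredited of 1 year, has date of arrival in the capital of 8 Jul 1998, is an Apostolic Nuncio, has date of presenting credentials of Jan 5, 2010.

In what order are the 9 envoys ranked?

Vasquez, Haddad, Yilmaz, Obi, Osei, Tanaka, Beaumont, Reyes, Kowalski

By years accredited (higher first): Vasquez and Haddad (both 25 years); then Yilmaz and Obi (both 17 years); then Osei (9 years); then Tanaka and Beaumont (both 7 years); then Reyes and Kowalski (both 1 year).
Vasquez and Haddad both have date of presenting credentials Sep 9, 2009, so the next rule applies.
Vasquez and Haddad are each Minister Resident, so the next rule applies.
Among Vasquez and Haddad, by date of arrival in the capital (earlier first): Vasquez (26 Aug 2000) before Haddad (7 Jul 2004).
Yilmaz and Obi both have date of presenting credentials Feb 4, 1995, so the next rule applies.
Yilmaz and Obi are each Minister Plenipotentiary, so the next rule applies.
Among Yilmaz and Obi, by date of arrival in the capital (earlier first): Yilmaz (7 Mar 2003) before Obi (3 Jun 2006).
Tanaka and Beaumont both have date of presenting credentials Dec 23, 2002, so the next rule applies.
Tanaka and Beaumont are each Minister Plenipotentiary, so the next rule applies.
Among Tanaka and Beaumont, by date of arrival in the capital (earlier first): Tanaka (18 Jan 1997) before Beaumont (9 Jan 2000).
Reyes and Kowalski both have date of presenting credentials Jan 5, 2010, so the next rule applies.
Reyes and Kowalski are each Apostolic Nuncio, so the next rule applies.
Among Reyes and Kowalski, by date of arrival in the capital (earlier first): Reyes (14 Jan 1995) before Kowalski (8 Jul 1998).
Full order: Vasquez, Haddad, Yilmaz, Obi, Osei, Tanaka, Beaumont, Reyes, Kowalski.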